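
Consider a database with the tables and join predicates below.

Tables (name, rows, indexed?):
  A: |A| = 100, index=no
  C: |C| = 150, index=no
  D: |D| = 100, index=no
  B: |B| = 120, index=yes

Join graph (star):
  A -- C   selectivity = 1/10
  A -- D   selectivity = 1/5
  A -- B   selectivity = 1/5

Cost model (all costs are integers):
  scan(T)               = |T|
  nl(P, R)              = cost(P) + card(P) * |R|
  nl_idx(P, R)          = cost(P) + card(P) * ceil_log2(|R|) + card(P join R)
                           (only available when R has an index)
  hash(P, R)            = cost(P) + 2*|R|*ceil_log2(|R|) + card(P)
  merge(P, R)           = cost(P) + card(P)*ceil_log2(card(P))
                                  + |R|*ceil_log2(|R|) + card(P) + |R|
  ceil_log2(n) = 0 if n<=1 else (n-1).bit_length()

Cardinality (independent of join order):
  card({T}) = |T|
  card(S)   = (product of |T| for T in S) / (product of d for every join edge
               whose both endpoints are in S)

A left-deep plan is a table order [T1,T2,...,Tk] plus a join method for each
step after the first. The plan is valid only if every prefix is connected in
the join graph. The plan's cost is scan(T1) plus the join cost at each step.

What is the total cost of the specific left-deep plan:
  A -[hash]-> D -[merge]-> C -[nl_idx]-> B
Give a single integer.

956950

step 1: scan A: cost=100, card=100
step 2: join D via hash
    card(P join D) = 100*100/(5) = 2000
    cost = 100 + 2*100*7 + 100 = 1600
step 3: join C via merge
    card(P join C) = 2000*150/(10) = 30000
    cost = 1600 + 2000*11 + 150*8 + 2000 + 150 = 26950
step 4: join B via nl_idx
    card(P join B) = 30000*120/(5) = 720000
    cost = 26950 + 30000*7 + 720000 = 956950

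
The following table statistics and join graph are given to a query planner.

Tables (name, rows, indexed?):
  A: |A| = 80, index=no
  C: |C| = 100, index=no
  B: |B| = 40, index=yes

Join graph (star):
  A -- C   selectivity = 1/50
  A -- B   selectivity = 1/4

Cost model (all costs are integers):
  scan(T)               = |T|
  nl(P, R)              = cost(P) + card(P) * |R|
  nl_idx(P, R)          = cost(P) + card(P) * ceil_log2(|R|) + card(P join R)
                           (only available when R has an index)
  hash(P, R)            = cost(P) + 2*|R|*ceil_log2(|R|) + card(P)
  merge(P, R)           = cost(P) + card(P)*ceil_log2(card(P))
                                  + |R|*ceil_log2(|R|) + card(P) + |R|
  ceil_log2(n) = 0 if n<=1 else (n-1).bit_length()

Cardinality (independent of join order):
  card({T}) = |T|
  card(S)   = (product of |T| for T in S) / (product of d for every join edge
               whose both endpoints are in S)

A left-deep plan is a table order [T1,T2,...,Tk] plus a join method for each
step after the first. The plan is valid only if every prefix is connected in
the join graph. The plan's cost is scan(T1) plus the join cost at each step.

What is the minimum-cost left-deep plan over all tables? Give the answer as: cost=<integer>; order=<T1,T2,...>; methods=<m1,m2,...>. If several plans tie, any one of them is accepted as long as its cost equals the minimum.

Selinger DP (subsets sized 1..n):
  {A}: scan cost=80, card=80
  {C}: scan cost=100, card=100
  {B}: scan cost=40, card=40
  {AC}: card=160; try (A,hash)→1320, (C,merge)→1520, (A,merge)→1540, (C,hash)→1560, (C,nl)→8080, (A,nl)→8100; best=1320 via (A,hash)
  {AB}: card=800; try (B,hash)→640, (A,merge)→960, (B,merge)→1000, (A,hash)→1200, (B,nl_idx)→1360, (A,nl)→3240 …(+1); best=640 via (B,hash)
  {ABC}: card=1600; try (B,hash)→1960, (C,hash)→2840, (B,merge)→3040, (B,nl_idx)→3880, (B,nl)→7720, (C,merge)→10240 …(+1); best=1960 via (B,hash)

cost=1960; order=C,A,B; methods=hash,hash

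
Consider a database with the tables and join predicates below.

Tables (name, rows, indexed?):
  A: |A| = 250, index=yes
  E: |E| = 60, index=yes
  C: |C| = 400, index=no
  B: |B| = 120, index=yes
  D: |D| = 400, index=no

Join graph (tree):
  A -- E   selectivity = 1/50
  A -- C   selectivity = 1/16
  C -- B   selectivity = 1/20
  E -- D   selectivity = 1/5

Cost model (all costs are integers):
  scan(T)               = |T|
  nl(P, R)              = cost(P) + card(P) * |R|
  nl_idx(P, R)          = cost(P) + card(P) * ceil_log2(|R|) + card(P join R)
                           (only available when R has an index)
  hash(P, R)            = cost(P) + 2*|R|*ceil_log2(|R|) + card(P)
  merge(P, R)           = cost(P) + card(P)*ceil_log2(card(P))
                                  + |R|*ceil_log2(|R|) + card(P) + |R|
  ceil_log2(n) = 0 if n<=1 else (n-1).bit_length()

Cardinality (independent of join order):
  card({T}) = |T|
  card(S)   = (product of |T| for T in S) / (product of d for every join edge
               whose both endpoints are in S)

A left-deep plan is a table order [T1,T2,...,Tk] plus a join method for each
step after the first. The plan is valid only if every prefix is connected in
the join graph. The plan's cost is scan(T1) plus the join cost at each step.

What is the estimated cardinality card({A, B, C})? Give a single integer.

37500

Tables in S: A(250), B(120), C(400)
Edges inside S: A-C(d=16), C-B(d=20)
numerator = 250 * 120 * 400 = 12000000
denominator = 16 * 20 = 320
card(S) = 12000000 / 320 = 37500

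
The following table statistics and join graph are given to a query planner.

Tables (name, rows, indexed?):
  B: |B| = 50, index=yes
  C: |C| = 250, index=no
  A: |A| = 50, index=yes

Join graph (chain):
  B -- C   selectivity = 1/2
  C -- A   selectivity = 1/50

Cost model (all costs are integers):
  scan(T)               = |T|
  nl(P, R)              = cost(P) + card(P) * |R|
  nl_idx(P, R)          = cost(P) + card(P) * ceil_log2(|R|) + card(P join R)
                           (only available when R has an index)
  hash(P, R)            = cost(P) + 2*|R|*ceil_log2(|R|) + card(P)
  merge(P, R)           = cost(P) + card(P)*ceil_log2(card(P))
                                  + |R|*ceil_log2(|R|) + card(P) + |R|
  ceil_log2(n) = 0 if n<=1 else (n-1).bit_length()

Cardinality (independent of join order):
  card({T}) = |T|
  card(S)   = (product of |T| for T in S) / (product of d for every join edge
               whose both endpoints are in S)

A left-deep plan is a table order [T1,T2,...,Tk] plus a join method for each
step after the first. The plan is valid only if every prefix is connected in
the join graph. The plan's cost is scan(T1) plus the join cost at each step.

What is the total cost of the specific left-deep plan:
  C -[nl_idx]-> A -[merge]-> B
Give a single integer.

4600

step 1: scan C: cost=250, card=250
step 2: join A via nl_idx
    card(P join A) = 250*50/(50) = 250
    cost = 250 + 250*6 + 250 = 2000
step 3: join B via merge
    card(P join B) = 250*50/(2) = 6250
    cost = 2000 + 250*8 + 50*6 + 250 + 50 = 4600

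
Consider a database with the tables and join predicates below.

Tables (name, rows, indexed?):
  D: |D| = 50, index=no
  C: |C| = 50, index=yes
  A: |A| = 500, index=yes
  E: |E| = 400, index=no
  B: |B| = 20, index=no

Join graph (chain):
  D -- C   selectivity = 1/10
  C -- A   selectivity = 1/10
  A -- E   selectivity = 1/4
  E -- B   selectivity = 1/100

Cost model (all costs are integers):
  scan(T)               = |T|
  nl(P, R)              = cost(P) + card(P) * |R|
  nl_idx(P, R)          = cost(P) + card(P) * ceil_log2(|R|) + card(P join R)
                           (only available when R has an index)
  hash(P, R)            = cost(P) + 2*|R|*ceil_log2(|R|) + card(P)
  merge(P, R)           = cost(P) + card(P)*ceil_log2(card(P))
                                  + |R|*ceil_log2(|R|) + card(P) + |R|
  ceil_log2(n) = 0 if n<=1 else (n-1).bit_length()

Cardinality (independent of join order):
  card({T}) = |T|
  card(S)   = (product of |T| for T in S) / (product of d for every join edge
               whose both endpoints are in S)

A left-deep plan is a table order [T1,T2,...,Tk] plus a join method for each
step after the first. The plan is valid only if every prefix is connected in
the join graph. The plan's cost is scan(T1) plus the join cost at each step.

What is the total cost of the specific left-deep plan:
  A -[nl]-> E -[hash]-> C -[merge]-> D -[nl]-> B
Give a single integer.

30001450

step 1: scan A: cost=500, card=500
step 2: join E via nl
    card(P join E) = 500*400/(4) = 50000
    cost = 500 + 500*400 = 200500
step 3: join C via hash
    card(P join C) = 50000*50/(10) = 250000
    cost = 200500 + 2*50*6 + 50000 = 251100
step 4: join D via merge
    card(P join D) = 250000*50/(10) = 1250000
    cost = 251100 + 250000*18 + 50*6 + 250000 + 50 = 5001450
step 5: join B via nl
    card(P join B) = 1250000*20/(100) = 250000
    cost = 5001450 + 1250000*20 = 30001450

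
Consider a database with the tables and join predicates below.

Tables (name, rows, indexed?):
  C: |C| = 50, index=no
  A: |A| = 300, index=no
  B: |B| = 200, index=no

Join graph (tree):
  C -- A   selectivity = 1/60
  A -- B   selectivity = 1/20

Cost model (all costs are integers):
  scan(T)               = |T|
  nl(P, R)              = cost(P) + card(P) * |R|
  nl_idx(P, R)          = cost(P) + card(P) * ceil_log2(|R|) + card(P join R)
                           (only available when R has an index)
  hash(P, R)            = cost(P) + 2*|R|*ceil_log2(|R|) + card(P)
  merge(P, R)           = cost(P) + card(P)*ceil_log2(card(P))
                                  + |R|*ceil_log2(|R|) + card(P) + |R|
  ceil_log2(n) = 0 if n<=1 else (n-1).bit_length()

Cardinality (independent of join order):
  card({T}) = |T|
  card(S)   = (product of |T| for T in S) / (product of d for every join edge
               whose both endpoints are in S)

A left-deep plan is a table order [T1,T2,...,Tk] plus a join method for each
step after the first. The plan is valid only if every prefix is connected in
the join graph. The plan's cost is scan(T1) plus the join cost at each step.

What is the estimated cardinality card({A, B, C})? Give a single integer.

2500

Tables in S: A(300), B(200), C(50)
Edges inside S: C-A(d=60), A-B(d=20)
numerator = 300 * 200 * 50 = 3000000
denominator = 60 * 20 = 1200
card(S) = 3000000 / 1200 = 2500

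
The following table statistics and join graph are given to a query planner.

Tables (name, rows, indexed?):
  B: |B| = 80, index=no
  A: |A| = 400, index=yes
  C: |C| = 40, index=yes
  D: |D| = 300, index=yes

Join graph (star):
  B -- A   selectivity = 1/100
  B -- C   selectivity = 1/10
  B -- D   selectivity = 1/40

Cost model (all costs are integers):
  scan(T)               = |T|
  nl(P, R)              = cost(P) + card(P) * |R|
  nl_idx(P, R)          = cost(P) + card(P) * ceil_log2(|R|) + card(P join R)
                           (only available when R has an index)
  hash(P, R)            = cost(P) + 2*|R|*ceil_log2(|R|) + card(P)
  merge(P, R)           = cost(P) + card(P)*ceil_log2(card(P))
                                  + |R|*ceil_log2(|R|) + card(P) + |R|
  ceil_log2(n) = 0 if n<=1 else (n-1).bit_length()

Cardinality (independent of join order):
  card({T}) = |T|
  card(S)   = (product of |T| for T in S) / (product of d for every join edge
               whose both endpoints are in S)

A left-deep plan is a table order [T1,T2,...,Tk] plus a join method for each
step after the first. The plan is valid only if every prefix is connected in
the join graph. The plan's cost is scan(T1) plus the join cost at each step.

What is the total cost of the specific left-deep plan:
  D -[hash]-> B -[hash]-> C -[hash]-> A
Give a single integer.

step 1: scan D: cost=300, card=300
step 2: join B via hash
    card(P join B) = 300*80/(40) = 600
    cost = 300 + 2*80*7 + 300 = 1720
step 3: join C via hash
    card(P join C) = 600*40/(10) = 2400
    cost = 1720 + 2*40*6 + 600 = 2800
step 4: join A via hash
    card(P join A) = 2400*400/(100) = 9600
    cost = 2800 + 2*400*9 + 2400 = 12400

12400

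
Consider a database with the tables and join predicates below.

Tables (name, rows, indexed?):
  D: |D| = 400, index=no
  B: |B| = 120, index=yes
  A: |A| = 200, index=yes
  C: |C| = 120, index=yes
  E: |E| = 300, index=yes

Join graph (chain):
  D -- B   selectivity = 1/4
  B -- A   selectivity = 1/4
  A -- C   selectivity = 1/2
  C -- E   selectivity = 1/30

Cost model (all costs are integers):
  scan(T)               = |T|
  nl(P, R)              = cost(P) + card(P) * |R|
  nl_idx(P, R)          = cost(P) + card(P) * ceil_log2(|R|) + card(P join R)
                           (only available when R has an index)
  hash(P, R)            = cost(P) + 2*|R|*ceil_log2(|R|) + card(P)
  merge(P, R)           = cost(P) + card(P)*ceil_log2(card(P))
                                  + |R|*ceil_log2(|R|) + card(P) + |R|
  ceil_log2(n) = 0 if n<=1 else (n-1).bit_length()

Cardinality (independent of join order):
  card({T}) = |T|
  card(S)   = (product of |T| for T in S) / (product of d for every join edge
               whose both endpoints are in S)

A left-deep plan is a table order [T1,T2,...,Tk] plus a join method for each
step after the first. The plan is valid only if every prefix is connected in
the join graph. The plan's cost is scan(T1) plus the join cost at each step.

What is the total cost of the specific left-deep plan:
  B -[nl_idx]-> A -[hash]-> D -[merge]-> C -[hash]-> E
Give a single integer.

48626640

step 1: scan B: cost=120, card=120
step 2: join A via nl_idx
    card(P join A) = 120*200/(4) = 6000
    cost = 120 + 120*8 + 6000 = 7080
step 3: join D via hash
    card(P join D) = 6000*400/(4) = 600000
    cost = 7080 + 2*400*9 + 6000 = 20280
step 4: join C via merge
    card(P join C) = 600000*120/(2) = 36000000
    cost = 20280 + 600000*20 + 120*7 + 600000 + 120 = 12621240
step 5: join E via hash
    card(P join E) = 36000000*300/(30) = 360000000
    cost = 12621240 + 2*300*9 + 36000000 = 48626640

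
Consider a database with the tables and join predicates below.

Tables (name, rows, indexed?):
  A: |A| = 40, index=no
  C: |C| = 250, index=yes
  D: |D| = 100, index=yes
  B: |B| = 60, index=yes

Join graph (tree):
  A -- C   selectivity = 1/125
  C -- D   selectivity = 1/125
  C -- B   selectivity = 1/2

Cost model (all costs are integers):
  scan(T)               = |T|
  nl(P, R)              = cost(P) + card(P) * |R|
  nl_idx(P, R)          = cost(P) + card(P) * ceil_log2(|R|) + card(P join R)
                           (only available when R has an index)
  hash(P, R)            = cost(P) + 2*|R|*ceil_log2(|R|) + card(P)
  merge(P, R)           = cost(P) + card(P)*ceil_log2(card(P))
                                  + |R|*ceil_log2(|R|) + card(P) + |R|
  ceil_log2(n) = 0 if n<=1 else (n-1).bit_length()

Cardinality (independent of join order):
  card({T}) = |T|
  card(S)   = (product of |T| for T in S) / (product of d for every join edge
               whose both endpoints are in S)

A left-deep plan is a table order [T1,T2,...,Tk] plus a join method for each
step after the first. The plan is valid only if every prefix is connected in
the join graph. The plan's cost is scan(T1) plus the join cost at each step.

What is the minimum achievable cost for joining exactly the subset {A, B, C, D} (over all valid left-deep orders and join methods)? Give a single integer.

1848

Selinger DP over subsets of {A,B,C,D}:
  {A}: scan cost=40, card=40
  {C}: scan cost=250, card=250
  {D}: scan cost=100, card=100
  {B}: scan cost=60, card=60
  {AC}: card=80; try (C,nl_idx)→440, (A,hash)→980, (C,merge)→2570, (A,merge)→2780, (C,hash)→4080, (C,nl)→10040 …(+1); best=440 via (C,nl_idx)
  {CD}: card=200; try (C,nl_idx)→1100, (D,hash)→1900, (D,nl_idx)→2200, (C,merge)→3150, (D,merge)→3300, (C,hash)→4200 …(+2); best=1100 via (C,nl_idx)
  {BC}: card=7500; try (B,hash)→1220, (C,merge)→2730, (B,merge)→2920, (C,hash)→4120, (C,nl_idx)→8040, (B,nl_idx)→9250 …(+2); best=1220 via (B,hash)
  {ACD}: card=64; try (D,nl_idx)→1064, (A,hash)→1780, (D,merge)→1880, (D,hash)→1920, (A,merge)→3180, (D,nl)→8440 …(+1); best=1064 via (D,nl_idx)
  {ABC}: card=2400; try (B,hash)→1240, (B,merge)→1500, (B,nl_idx)→3320, (B,nl)→5240, (A,hash)→9200, (A,merge)→106500 …(+1); best=1240 via (B,hash)
  {BCD}: card=6000; try (B,hash)→2020, (B,merge)→3320, (B,nl_idx)→8300, (D,hash)→10120, (B,nl)→13100, (D,nl_idx)→59720 …(+2); best=2020 via (B,hash)
  {ABCD}: card=1920; try (B,hash)→1848, (B,merge)→1932, (B,nl_idx)→3368, (B,nl)→4904, (D,hash)→5040, (A,hash)→8500 …(+5); best=1848 via (B,hash)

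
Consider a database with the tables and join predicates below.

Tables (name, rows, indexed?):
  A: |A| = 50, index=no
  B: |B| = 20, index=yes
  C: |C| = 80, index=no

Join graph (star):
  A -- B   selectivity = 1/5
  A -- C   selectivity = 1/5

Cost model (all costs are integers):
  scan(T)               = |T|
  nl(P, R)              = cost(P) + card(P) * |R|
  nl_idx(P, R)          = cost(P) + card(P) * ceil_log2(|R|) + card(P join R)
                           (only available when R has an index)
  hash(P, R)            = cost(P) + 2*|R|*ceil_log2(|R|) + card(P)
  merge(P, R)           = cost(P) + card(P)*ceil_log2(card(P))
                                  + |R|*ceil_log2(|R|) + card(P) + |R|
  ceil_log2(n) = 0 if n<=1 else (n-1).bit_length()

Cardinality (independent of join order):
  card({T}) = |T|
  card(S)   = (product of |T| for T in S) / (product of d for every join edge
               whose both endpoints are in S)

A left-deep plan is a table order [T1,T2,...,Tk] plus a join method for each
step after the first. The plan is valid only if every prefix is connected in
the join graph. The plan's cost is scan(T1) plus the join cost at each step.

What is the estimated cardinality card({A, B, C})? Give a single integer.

Tables in S: A(50), B(20), C(80)
Edges inside S: A-B(d=5), A-C(d=5)
numerator = 50 * 20 * 80 = 80000
denominator = 5 * 5 = 25
card(S) = 80000 / 25 = 3200

3200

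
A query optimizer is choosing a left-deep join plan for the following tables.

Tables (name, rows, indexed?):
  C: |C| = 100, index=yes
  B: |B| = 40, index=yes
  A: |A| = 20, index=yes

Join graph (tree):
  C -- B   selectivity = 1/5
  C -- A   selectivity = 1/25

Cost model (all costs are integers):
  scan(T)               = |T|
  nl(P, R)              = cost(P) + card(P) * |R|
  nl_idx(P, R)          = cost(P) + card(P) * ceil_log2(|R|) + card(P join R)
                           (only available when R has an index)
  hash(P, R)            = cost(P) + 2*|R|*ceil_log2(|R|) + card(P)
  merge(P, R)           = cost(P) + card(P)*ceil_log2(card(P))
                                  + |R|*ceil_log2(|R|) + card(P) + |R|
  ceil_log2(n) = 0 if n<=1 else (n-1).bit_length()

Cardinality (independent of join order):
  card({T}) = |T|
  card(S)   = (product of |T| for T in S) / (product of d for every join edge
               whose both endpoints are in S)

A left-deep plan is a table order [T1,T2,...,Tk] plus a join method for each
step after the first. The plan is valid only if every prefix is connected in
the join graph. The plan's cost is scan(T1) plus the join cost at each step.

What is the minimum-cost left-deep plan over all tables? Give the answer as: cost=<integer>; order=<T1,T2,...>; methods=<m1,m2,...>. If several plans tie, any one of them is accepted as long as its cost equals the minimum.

Selinger DP (subsets sized 1..n):
  {C}: scan cost=100, card=100
  {B}: scan cost=40, card=40
  {A}: scan cost=20, card=20
  {BC}: card=800; try (B,hash)→680, (C,merge)→1120, (C,nl_idx)→1120, (B,merge)→1180, (C,hash)→1480, (B,nl_idx)→1500 …(+2); best=680 via (B,hash)
  {AC}: card=80; try (C,nl_idx)→240, (A,hash)→400, (A,nl_idx)→680, (C,merge)→940, (A,merge)→1020, (C,hash)→1440 …(+2); best=240 via (C,nl_idx)
  {ABC}: card=640; try (B,hash)→800, (B,merge)→1160, (B,nl_idx)→1360, (A,hash)→1680, (B,nl)→3440, (A,nl_idx)→5320 …(+2); best=800 via (B,hash)

cost=800; order=A,C,B; methods=nl_idx,hash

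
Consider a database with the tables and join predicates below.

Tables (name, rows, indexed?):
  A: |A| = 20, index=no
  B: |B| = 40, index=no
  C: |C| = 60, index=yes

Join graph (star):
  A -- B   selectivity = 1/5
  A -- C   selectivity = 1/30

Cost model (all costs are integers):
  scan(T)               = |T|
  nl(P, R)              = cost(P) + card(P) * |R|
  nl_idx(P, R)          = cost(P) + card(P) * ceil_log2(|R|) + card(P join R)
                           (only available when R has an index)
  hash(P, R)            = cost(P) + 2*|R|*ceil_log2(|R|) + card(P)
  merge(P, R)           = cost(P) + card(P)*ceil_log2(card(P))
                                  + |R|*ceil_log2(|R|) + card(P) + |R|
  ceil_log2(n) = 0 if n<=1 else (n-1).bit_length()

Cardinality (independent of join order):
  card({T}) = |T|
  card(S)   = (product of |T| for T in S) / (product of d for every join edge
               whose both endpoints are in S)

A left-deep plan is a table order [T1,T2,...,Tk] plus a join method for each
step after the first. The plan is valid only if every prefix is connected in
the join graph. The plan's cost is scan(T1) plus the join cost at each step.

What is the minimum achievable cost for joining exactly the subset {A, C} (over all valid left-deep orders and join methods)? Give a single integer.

180

Selinger DP over subsets of {A,C}:
  {A}: scan cost=20, card=20
  {C}: scan cost=60, card=60
  {AC}: card=40; try (C,nl_idx)→180, (A,hash)→320, (C,merge)→560, (A,merge)→600, (C,hash)→760, (C,nl)→1220 …(+1); best=180 via (C,nl_idx)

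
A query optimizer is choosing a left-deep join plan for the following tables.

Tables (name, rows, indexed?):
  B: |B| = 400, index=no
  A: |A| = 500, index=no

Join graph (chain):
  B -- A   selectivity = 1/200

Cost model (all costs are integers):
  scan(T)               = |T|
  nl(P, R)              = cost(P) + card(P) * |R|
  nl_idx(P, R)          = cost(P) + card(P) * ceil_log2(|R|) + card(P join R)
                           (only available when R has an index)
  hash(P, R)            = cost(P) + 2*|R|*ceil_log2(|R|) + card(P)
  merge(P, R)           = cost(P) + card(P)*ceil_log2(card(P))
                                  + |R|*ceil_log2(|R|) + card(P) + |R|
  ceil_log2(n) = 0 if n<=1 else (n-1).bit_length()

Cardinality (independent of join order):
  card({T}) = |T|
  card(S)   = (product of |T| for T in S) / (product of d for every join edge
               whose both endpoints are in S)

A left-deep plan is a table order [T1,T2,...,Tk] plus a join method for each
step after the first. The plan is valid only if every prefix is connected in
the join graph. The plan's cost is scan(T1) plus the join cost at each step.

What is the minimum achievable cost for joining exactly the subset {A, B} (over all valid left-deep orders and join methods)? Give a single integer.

8200

Selinger DP over subsets of {A,B}:
  {B}: scan cost=400, card=400
  {A}: scan cost=500, card=500
  {AB}: card=1000; try (B,hash)→8200, (A,merge)→9400, (B,merge)→9500, (A,hash)→9800, (A,nl)→200400, (B,nl)→200500; best=8200 via (B,hash)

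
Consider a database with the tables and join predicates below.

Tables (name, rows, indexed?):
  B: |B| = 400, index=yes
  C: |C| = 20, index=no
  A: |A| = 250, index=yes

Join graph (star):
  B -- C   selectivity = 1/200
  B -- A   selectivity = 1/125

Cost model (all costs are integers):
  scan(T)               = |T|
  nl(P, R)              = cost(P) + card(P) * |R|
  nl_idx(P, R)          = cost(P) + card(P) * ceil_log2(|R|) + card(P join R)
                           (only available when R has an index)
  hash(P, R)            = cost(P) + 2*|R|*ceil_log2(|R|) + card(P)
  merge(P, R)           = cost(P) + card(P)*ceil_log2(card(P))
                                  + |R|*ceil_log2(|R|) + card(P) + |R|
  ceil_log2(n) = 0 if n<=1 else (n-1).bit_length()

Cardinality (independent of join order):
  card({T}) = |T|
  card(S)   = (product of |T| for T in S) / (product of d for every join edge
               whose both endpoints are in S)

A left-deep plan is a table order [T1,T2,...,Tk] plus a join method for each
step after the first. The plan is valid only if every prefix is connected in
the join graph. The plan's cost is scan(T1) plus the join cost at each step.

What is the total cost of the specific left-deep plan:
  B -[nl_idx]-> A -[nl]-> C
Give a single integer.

20400

step 1: scan B: cost=400, card=400
step 2: join A via nl_idx
    card(P join A) = 400*250/(125) = 800
    cost = 400 + 400*8 + 800 = 4400
step 3: join C via nl
    card(P join C) = 800*20/(200) = 80
    cost = 4400 + 800*20 = 20400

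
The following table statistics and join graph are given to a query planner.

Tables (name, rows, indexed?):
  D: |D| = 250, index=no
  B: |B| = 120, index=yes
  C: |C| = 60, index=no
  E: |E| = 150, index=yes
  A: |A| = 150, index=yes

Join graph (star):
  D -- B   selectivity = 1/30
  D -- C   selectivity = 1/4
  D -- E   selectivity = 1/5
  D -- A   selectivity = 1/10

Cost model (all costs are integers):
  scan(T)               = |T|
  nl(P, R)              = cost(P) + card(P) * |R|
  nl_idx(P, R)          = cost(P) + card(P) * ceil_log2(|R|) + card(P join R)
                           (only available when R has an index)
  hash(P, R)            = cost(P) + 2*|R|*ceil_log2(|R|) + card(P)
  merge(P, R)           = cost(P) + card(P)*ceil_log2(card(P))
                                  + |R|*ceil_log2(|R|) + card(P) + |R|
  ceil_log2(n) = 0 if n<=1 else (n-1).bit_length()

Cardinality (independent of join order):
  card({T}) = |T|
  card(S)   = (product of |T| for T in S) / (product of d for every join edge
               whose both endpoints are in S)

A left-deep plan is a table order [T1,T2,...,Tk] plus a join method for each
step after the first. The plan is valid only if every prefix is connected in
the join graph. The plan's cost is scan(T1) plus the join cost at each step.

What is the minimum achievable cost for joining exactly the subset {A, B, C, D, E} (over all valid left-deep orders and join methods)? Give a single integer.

Selinger DP over subsets of {A,B,C,D,E}:
  {D}: scan cost=250, card=250
  {B}: scan cost=120, card=120
  {C}: scan cost=60, card=60
  {E}: scan cost=150, card=150
  {A}: scan cost=150, card=150
  {BD}: card=1000; try (B,hash)→2180, (B,nl_idx)→3000, (D,merge)→3330, (B,merge)→3460, (D,hash)→4240, (D,nl)→30120 …(+1); best=2180 via (B,hash)
  {CD}: card=3750; try (C,hash)→1220, (D,merge)→2730, (C,merge)→2920, (D,hash)→4120, (D,nl)→15060, (C,nl)→15250; best=1220 via (C,hash)
  {DE}: card=7500; try (E,hash)→2900, (D,merge)→3750, (E,merge)→3850, (D,hash)→4300, (E,nl_idx)→9750, (D,nl)→37650 …(+1); best=2900 via (E,hash)
  {AD}: card=3750; try (A,hash)→2900, (D,merge)→3750, (A,merge)→3850, (D,hash)→4300, (A,nl_idx)→6000, (D,nl)→37650 …(+1); best=2900 via (A,hash)
  {BCD}: card=15000; try (C,hash)→3900, (B,hash)→6650, (C,merge)→13600, (B,nl_idx)→42470, (B,merge)→50930, (C,nl)→62180 …(+1); best=3900 via (C,hash)
  {BDE}: card=30000; try (E,hash)→5580, (B,hash)→12080, (E,merge)→14530, (E,nl_idx)→40180, (B,nl_idx)→85400, (B,merge)→108860 …(+2); best=5580 via (E,hash)
  {ABD}: card=15000; try (A,hash)→5580, (B,hash)→8330, (A,merge)→14530, (A,nl_idx)→25180, (B,nl_idx)→44150, (B,merge)→52610 …(+2); best=5580 via (A,hash)
  {CDE}: card=112500; try (E,hash)→7370, (C,hash)→11120, (E,merge)→51320, (C,merge)→108320, (E,nl_idx)→143720, (C,nl)→452900 …(+1); best=7370 via (E,hash)
  {ACD}: card=56250; try (C,hash)→7370, (A,hash)→7370, (A,merge)→51320, (C,merge)→52070, (A,nl_idx)→87470, (C,nl)→227900 …(+1); best=7370 via (C,hash)
  {ADE}: card=112500; try (E,hash)→9050, (A,hash)→12800, (E,merge)→53000, (A,merge)→109250, (E,nl_idx)→145400, (A,nl_idx)→175400 …(+2); best=9050 via (E,hash)
  {BCDE}: card=450000; try (E,hash)→21300, (C,hash)→36300, (B,hash)→121550, (E,merge)→230250, (C,merge)→486000, (E,nl_idx)→573900 …(+5); best=21300 via (E,hash)
  {ABCD}: card=225000; try (C,hash)→21300, (A,hash)→21300, (B,hash)→65300, (A,merge)→230250, (C,merge)→231000, (A,nl_idx)→348900 …(+5); best=21300 via (C,hash)
  {ABDE}: card=450000; try (E,hash)→22980, (A,hash)→37980, (B,hash)→123230, (E,merge)→231930, (A,merge)→486930, (E,nl_idx)→575580 …(+6); best=22980 via (E,hash)
  {ACDE}: card=1687500; try (E,hash)→66020, (C,hash)→122270, (A,hash)→122270, (E,merge)→964970, (A,merge)→2033720, (C,merge)→2034470 …(+5); best=66020 via (E,hash)
  {ABCDE}: card=6750000; try (E,hash)→248700, (C,hash)→473700, (A,hash)→473700, (B,hash)→1755200, (E,merge)→4297650, (E,nl_idx)→8571300 …(+9); best=248700 via (E,hash)

248700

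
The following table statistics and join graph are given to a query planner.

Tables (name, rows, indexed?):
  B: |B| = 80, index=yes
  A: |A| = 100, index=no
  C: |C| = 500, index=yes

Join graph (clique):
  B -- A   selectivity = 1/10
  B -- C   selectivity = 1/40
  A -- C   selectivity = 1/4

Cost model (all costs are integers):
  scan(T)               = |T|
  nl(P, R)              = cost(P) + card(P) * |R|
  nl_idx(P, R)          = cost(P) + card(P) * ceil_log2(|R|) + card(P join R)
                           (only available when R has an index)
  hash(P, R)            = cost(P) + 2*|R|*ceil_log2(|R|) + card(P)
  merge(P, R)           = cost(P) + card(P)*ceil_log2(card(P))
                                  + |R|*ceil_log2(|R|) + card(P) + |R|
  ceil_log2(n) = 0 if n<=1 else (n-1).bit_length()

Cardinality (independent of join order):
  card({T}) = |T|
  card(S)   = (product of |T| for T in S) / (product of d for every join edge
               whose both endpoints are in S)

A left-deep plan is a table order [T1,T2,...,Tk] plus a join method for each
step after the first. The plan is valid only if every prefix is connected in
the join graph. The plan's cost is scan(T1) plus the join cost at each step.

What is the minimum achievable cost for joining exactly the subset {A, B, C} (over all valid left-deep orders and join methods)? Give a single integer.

Selinger DP over subsets of {A,B,C}:
  {B}: scan cost=80, card=80
  {A}: scan cost=100, card=100
  {C}: scan cost=500, card=500
  {AB}: card=800; try (B,hash)→1320, (A,merge)→1520, (B,merge)→1540, (A,hash)→1560, (B,nl_idx)→1600, (A,nl)→8080 …(+1); best=1320 via (B,hash)
  {BC}: card=1000; try (C,nl_idx)→1800, (B,hash)→2120, (B,nl_idx)→5000, (C,merge)→5720, (B,merge)→6140, (C,hash)→9160 …(+2); best=1800 via (C,nl_idx)
  {AC}: card=12500; try (A,hash)→2400, (C,merge)→5900, (A,merge)→6300, (C,hash)→9200, (C,nl_idx)→13500, (C,nl)→50100 …(+1); best=2400 via (A,hash)
  {ABC}: card=2500; try (A,hash)→4200, (C,nl_idx)→11020, (C,hash)→11120, (A,merge)→13600, (C,merge)→15120, (B,hash)→16020 …(+5); best=4200 via (A,hash)

4200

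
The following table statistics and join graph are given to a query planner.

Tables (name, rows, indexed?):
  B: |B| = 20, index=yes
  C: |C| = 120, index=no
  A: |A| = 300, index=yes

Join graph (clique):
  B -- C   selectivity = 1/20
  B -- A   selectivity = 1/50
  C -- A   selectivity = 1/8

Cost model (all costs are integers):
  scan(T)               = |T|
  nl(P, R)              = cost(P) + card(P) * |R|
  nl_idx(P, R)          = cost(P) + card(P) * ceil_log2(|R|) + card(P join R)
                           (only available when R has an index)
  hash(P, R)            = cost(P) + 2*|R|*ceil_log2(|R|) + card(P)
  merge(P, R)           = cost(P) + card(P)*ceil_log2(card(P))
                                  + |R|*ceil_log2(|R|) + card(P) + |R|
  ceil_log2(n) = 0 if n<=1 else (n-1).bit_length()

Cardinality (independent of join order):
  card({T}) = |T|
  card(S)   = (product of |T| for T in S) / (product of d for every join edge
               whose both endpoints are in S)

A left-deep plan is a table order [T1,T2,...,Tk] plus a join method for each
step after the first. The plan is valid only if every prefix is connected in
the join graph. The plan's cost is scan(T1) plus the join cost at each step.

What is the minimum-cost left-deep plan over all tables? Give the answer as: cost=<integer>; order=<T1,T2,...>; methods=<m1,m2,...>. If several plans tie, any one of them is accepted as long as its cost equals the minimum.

Selinger DP (subsets sized 1..n):
  {B}: scan cost=20, card=20
  {C}: scan cost=120, card=120
  {A}: scan cost=300, card=300
  {BC}: card=120; try (B,hash)→440, (B,nl_idx)→840, (C,merge)→1100, (B,merge)→1200, (C,hash)→1720, (C,nl)→2420 …(+1); best=440 via (B,hash)
  {AB}: card=120; try (A,nl_idx)→320, (B,hash)→800, (B,nl_idx)→1920, (A,merge)→3140, (B,merge)→3420, (A,hash)→5440 …(+2); best=320 via (A,nl_idx)
  {AC}: card=4500; try (C,hash)→2280, (A,merge)→4080, (C,merge)→4260, (A,hash)→5640, (A,nl_idx)→5700, (A,nl)→36120 …(+1); best=2280 via (C,hash)
  {ABC}: card=90; try (A,nl_idx)→1610, (C,hash)→2120, (C,merge)→2240, (A,merge)→4400, (A,hash)→5960, (B,hash)→6980 …(+5); best=1610 via (A,nl_idx)

cost=1610; order=C,B,A; methods=hash,nl_idx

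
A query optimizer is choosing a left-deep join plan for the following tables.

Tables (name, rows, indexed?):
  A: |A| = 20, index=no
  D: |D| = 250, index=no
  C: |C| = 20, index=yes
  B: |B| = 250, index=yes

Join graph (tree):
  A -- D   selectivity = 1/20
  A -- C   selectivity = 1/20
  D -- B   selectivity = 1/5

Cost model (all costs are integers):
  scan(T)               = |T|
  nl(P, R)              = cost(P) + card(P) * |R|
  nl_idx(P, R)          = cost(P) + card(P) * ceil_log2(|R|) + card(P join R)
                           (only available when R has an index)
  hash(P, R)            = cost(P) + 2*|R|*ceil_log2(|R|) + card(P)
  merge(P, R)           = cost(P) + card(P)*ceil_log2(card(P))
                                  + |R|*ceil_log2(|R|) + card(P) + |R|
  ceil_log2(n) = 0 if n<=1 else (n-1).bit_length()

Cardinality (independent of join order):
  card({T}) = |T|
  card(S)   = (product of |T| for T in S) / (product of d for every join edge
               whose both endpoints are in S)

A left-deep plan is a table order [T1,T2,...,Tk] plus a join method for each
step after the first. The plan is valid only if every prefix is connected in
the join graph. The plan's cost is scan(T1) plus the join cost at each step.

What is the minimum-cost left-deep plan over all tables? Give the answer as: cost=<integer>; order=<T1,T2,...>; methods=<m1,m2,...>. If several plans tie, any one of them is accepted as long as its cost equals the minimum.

cost=5400; order=D,A,C,B; methods=hash,hash,hash

Selinger DP (subsets sized 1..n):
  {A}: scan cost=20, card=20
  {D}: scan cost=250, card=250
  {C}: scan cost=20, card=20
  {B}: scan cost=250, card=250
  {AD}: card=250; try (A,hash)→700, (D,merge)→2390, (A,merge)→2620, (D,hash)→4040, (D,nl)→5020, (A,nl)→5250; best=700 via (A,hash)
  {AC}: card=20; try (C,nl_idx)→140, (C,hash)→240, (A,hash)→240, (C,merge)→260, (A,merge)→260, (C,nl)→420 …(+1); best=140 via (C,nl_idx)
  {BD}: card=12500; try (D,hash)→4500, (B,hash)→4500, (D,merge)→4750, (B,merge)→4750, (B,nl_idx)→14750, (D,nl)→62750 …(+1); best=4500 via (D,hash)
  {ACD}: card=250; try (C,hash)→1150, (C,nl_idx)→2200, (D,merge)→2510, (C,merge)→3070, (D,hash)→4160, (D,nl)→5140 …(+1); best=1150 via (C,hash)
  {ABD}: card=12500; try (B,hash)→4950, (B,merge)→5200, (B,nl_idx)→15200, (A,hash)→17200, (B,nl)→63200, (A,merge)→192120 …(+1); best=4950 via (B,hash)
  {ABCD}: card=12500; try (B,hash)→5400, (B,merge)→5650, (B,nl_idx)→15650, (C,hash)→17650, (B,nl)→63650, (C,nl_idx)→79950 …(+2); best=5400 via (B,hash)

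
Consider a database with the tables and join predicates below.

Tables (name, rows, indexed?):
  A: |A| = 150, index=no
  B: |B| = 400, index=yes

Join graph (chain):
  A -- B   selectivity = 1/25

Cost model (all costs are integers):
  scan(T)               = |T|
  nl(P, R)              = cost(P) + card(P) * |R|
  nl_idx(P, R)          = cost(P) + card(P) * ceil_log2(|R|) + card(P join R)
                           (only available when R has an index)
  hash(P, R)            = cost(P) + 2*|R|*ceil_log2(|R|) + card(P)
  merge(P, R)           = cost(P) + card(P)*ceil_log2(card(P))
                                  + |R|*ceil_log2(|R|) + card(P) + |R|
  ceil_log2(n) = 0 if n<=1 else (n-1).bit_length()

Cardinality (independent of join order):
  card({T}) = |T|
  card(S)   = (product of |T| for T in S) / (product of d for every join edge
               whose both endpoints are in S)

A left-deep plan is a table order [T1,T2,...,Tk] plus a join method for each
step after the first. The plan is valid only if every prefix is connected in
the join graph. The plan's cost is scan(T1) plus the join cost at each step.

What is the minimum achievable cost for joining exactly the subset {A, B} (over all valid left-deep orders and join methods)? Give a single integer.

3200

Selinger DP over subsets of {A,B}:
  {A}: scan cost=150, card=150
  {B}: scan cost=400, card=400
  {AB}: card=2400; try (A,hash)→3200, (B,nl_idx)→3900, (B,merge)→5500, (A,merge)→5750, (B,hash)→7500, (B,nl)→60150 …(+1); best=3200 via (A,hash)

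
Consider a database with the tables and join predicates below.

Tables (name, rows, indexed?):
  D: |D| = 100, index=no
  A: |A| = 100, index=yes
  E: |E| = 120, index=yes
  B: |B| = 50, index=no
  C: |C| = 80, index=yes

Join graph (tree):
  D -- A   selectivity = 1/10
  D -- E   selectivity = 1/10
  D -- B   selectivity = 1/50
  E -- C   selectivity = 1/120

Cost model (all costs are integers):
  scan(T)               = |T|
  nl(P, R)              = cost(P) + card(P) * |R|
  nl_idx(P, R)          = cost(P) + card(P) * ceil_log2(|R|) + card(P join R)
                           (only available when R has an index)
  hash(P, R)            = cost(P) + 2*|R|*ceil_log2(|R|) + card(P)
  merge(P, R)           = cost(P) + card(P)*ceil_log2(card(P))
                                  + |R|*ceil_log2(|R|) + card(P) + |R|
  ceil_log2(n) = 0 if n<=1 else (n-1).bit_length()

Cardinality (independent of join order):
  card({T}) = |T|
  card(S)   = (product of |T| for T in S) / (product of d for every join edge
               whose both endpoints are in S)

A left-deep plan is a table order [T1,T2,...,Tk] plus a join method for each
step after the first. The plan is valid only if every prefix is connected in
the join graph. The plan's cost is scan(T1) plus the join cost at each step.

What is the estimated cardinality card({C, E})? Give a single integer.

Tables in S: C(80), E(120)
Edges inside S: E-C(d=120)
numerator = 80 * 120 = 9600
denominator = 120 = 120
card(S) = 9600 / 120 = 80

80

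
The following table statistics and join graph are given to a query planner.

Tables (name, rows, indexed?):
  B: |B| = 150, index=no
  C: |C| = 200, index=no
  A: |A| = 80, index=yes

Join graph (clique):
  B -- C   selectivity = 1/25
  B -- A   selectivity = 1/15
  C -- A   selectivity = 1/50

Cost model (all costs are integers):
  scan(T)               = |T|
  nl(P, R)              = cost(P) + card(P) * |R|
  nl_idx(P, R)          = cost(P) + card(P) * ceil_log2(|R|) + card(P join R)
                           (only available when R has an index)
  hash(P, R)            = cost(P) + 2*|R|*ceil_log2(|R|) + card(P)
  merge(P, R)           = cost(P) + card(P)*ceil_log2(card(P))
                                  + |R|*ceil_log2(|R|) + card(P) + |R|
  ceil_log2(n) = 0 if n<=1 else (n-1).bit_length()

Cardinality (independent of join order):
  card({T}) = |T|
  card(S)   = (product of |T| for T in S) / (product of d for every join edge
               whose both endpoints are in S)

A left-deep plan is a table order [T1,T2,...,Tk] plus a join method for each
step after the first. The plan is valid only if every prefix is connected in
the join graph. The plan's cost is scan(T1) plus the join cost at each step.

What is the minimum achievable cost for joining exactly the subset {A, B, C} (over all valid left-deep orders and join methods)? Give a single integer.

Selinger DP over subsets of {A,B,C}:
  {B}: scan cost=150, card=150
  {C}: scan cost=200, card=200
  {A}: scan cost=80, card=80
  {BC}: card=1200; try (B,hash)→2800, (C,merge)→3300, (B,merge)→3350, (C,hash)→3500, (C,nl)→30150, (B,nl)→30200; best=2800 via (B,hash)
  {AB}: card=800; try (A,hash)→1420, (A,nl_idx)→2000, (B,merge)→2070, (A,merge)→2140, (B,hash)→2560, (B,nl)→12080 …(+1); best=1420 via (A,hash)
  {AC}: card=320; try (A,hash)→1520, (A,nl_idx)→1920, (C,merge)→2520, (A,merge)→2640, (C,hash)→3360, (C,nl)→16080 …(+1); best=1520 via (A,hash)
  {ABC}: card=128; try (B,hash)→4240, (A,hash)→5120, (C,hash)→5420, (B,merge)→6070, (A,nl_idx)→11328, (C,merge)→12020 …(+4); best=4240 via (B,hash)

4240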